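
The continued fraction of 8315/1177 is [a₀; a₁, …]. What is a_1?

8315 = 7·1177 + 76   →  a_0 = 7
1177 = 15·76 + 37   →  a_1 = 15

15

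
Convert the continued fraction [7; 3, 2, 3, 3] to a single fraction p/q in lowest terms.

576/79

Using pₖ = aₖpₖ₋₁ + pₖ₋₂ and qₖ = aₖqₖ₋₁ + qₖ₋₂:
  k=0: a=7, p=7, q=1
  k=1: a=3, p=22, q=3
  k=2: a=2, p=51, q=7
  k=3: a=3, p=175, q=24
  k=4: a=3, p=576, q=79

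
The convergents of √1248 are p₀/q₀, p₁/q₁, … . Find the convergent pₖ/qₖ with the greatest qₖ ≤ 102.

1837/52

√1248 = [35; 3, 17, 3, 70, …] (period length 4).
Convergents:
  p_0/q_0 = 35/1
  p_1/q_1 = 106/3
  p_2/q_2 = 1837/52
  p_3/q_3 = 5617/159
q_2 = 52 ≤ 102 < 159 = q_3, so the answer is 1837/52.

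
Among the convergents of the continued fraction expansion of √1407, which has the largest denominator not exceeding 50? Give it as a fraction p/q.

√1407 = [37; 1, 1, 24, 1, 1, 74, …] (period length 6).
Convergents:
  p_0/q_0 = 37/1
  p_1/q_1 = 38/1
  p_2/q_2 = 75/2
  p_3/q_3 = 1838/49
  p_4/q_4 = 1913/51
q_3 = 49 ≤ 50 < 51 = q_4, so the answer is 1838/49.

1838/49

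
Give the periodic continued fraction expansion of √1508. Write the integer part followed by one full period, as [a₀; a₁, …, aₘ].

a₀ = ⌊√1508⌋ = 38.
With m₀=0, d₀=1 and mₖ₊₁ = dₖaₖ − mₖ, dₖ₊₁ = (n − mₖ₊₁²)/dₖ, aₖ₊₁ = ⌊(a₀+mₖ₊₁)/dₖ₊₁⌋:
  k=1: m=38, d=64, a=1
  k=2: m=26, d=13, a=4
  k=3: m=26, d=64, a=1
  k=4: m=38, d=1, a=76
d=1 and a=2a₀=76 at k=4, so the next step gives (m, d) = (38, 64) again — its k=1 value — and the period has length 4.

[38; 1, 4, 1, 76]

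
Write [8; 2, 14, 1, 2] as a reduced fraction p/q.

Using pₖ = aₖpₖ₋₁ + pₖ₋₂ and qₖ = aₖqₖ₋₁ + qₖ₋₂:
  k=0: a=8, p=8, q=1
  k=1: a=2, p=17, q=2
  k=2: a=14, p=246, q=29
  k=3: a=1, p=263, q=31
  k=4: a=2, p=772, q=91

772/91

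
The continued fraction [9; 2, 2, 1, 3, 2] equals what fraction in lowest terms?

556/59

Using pₖ = aₖpₖ₋₁ + pₖ₋₂ and qₖ = aₖqₖ₋₁ + qₖ₋₂:
  k=0: a=9, p=9, q=1
  k=1: a=2, p=19, q=2
  k=2: a=2, p=47, q=5
  k=3: a=1, p=66, q=7
  k=4: a=3, p=245, q=26
  k=5: a=2, p=556, q=59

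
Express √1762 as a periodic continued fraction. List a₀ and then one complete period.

a₀ = ⌊√1762⌋ = 41.
With m₀=0, d₀=1 and mₖ₊₁ = dₖaₖ − mₖ, dₖ₊₁ = (n − mₖ₊₁²)/dₖ, aₖ₊₁ = ⌊(a₀+mₖ₊₁)/dₖ₊₁⌋:
  k=1: m=41, d=81, a=1
  k=2: m=40, d=2, a=40
  k=3: m=40, d=81, a=1
  k=4: m=41, d=1, a=82
d=1 and a=2a₀=82 at k=4, so the next step gives (m, d) = (41, 81) again — its k=1 value — and the period has length 4.

[41; 1, 40, 1, 82]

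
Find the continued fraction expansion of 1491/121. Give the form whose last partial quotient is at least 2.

[12; 3, 9, 1, 3]

1491 = 12·121 + 39
121 = 3·39 + 4
39 = 9·4 + 3
4 = 1·3 + 1
3 = 3·1 + 0  (stop)
So 1491/121 = [12; 3, 9, 1, 3].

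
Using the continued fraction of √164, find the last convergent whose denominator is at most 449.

2049/160

√164 = [12; 1, 4, 6, 4, 1, 24, …] (period length 6).
Convergents:
  p_0/q_0 = 12/1
  p_1/q_1 = 13/1
  p_2/q_2 = 64/5
  p_3/q_3 = 397/31
  p_4/q_4 = 1652/129
  p_5/q_5 = 2049/160
  p_6/q_6 = 50828/3969
q_5 = 160 ≤ 449 < 3969 = q_6, so the answer is 2049/160.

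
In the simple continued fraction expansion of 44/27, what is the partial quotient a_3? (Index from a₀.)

44 = 1·27 + 17   →  a_0 = 1
27 = 1·17 + 10   →  a_1 = 1
17 = 1·10 + 7   →  a_2 = 1
10 = 1·7 + 3   →  a_3 = 1

1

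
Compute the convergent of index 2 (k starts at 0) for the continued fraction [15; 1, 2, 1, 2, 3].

Using pₖ = aₖpₖ₋₁ + pₖ₋₂, qₖ = aₖqₖ₋₁ + qₖ₋₂ (with p₋₁=1, p₋₂=0, q₋₁=0, q₋₂=1):
  k=0: a=15, p=15, q=1
  k=1: a=1, p=16, q=1
  k=2: a=2, p=47, q=3

47/3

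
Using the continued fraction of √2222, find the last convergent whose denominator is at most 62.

1367/29

√2222 = [47; 7, 4, 7, 94, …] (period length 4).
Convergents:
  p_0/q_0 = 47/1
  p_1/q_1 = 330/7
  p_2/q_2 = 1367/29
  p_3/q_3 = 9899/210
q_2 = 29 ≤ 62 < 210 = q_3, so the answer is 1367/29.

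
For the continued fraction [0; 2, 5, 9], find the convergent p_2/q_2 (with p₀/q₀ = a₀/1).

5/11

Using pₖ = aₖpₖ₋₁ + pₖ₋₂, qₖ = aₖqₖ₋₁ + qₖ₋₂ (with p₋₁=1, p₋₂=0, q₋₁=0, q₋₂=1):
  k=0: a=0, p=0, q=1
  k=1: a=2, p=1, q=2
  k=2: a=5, p=5, q=11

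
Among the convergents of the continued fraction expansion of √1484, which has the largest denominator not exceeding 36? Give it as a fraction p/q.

√1484 = [38; 1, 1, 10, 1, 1, 76, …] (period length 6).
Convergents:
  p_0/q_0 = 38/1
  p_1/q_1 = 39/1
  p_2/q_2 = 77/2
  p_3/q_3 = 809/21
  p_4/q_4 = 886/23
  p_5/q_5 = 1695/44
q_4 = 23 ≤ 36 < 44 = q_5, so the answer is 886/23.

886/23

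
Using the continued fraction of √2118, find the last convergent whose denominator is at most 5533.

√2118 = [46; 46, 92, …] (period length 2).
Convergents:
  p_0/q_0 = 46/1
  p_1/q_1 = 2117/46
  p_2/q_2 = 194810/4233
  p_3/q_3 = 8963377/194764
q_2 = 4233 ≤ 5533 < 194764 = q_3, so the answer is 194810/4233.

194810/4233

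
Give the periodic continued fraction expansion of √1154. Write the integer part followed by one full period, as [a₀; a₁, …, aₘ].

[33; 1, 32, 1, 66]

a₀ = ⌊√1154⌋ = 33.
With m₀=0, d₀=1 and mₖ₊₁ = dₖaₖ − mₖ, dₖ₊₁ = (n − mₖ₊₁²)/dₖ, aₖ₊₁ = ⌊(a₀+mₖ₊₁)/dₖ₊₁⌋:
  k=1: m=33, d=65, a=1
  k=2: m=32, d=2, a=32
  k=3: m=32, d=65, a=1
  k=4: m=33, d=1, a=66
d=1 and a=2a₀=66 at k=4, so the next step gives (m, d) = (33, 65) again — its k=1 value — and the period has length 4.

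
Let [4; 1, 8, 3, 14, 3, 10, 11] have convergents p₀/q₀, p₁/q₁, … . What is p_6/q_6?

Using pₖ = aₖpₖ₋₁ + pₖ₋₂, qₖ = aₖqₖ₋₁ + qₖ₋₂ (with p₋₁=1, p₋₂=0, q₋₁=0, q₋₂=1):
  k=0: a=4, p=4, q=1
  k=1: a=1, p=5, q=1
  k=2: a=8, p=44, q=9
  k=3: a=3, p=137, q=28
  k=4: a=14, p=1962, q=401
  k=5: a=3, p=6023, q=1231
  k=6: a=10, p=62192, q=12711

62192/12711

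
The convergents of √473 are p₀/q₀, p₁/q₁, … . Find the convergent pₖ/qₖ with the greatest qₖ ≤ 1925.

√473 = [21; 1, 2, 1, 42, …] (period length 4).
Convergents:
  p_0/q_0 = 21/1
  p_1/q_1 = 22/1
  p_2/q_2 = 65/3
  p_3/q_3 = 87/4
  p_4/q_4 = 3719/171
  p_5/q_5 = 3806/175
  p_6/q_6 = 11331/521
  p_7/q_7 = 15137/696
  p_8/q_8 = 647085/29753
q_7 = 696 ≤ 1925 < 29753 = q_8, so the answer is 15137/696.

15137/696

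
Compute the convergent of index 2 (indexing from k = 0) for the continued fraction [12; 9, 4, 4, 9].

Using pₖ = aₖpₖ₋₁ + pₖ₋₂, qₖ = aₖqₖ₋₁ + qₖ₋₂ (with p₋₁=1, p₋₂=0, q₋₁=0, q₋₂=1):
  k=0: a=12, p=12, q=1
  k=1: a=9, p=109, q=9
  k=2: a=4, p=448, q=37

448/37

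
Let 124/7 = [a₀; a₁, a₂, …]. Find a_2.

124 = 17·7 + 5   →  a_0 = 17
7 = 1·5 + 2   →  a_1 = 1
5 = 2·2 + 1   →  a_2 = 2

2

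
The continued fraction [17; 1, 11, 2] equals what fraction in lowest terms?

Using pₖ = aₖpₖ₋₁ + pₖ₋₂ and qₖ = aₖqₖ₋₁ + qₖ₋₂:
  k=0: a=17, p=17, q=1
  k=1: a=1, p=18, q=1
  k=2: a=11, p=215, q=12
  k=3: a=2, p=448, q=25

448/25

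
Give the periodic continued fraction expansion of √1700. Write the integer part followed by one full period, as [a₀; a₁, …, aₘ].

a₀ = ⌊√1700⌋ = 41.
With m₀=0, d₀=1 and mₖ₊₁ = dₖaₖ − mₖ, dₖ₊₁ = (n − mₖ₊₁²)/dₖ, aₖ₊₁ = ⌊(a₀+mₖ₊₁)/dₖ₊₁⌋:
  k=1: m=41, d=19, a=4
  k=2: m=35, d=25, a=3
  k=3: m=40, d=4, a=20
  k=4: m=40, d=25, a=3
  k=5: m=35, d=19, a=4
  k=6: m=41, d=1, a=82
d=1 and a=2a₀=82 at k=6, so the next step gives (m, d) = (41, 19) again — its k=1 value — and the period has length 6.

[41; 4, 3, 20, 3, 4, 82]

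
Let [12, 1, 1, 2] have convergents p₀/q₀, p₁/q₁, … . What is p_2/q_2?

Using pₖ = aₖpₖ₋₁ + pₖ₋₂, qₖ = aₖqₖ₋₁ + qₖ₋₂ (with p₋₁=1, p₋₂=0, q₋₁=0, q₋₂=1):
  k=0: a=12, p=12, q=1
  k=1: a=1, p=13, q=1
  k=2: a=1, p=25, q=2

25/2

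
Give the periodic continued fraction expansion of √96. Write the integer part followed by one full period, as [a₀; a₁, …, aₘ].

[9; 1, 3, 1, 18]

a₀ = ⌊√96⌋ = 9.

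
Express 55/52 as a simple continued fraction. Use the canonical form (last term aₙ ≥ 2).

[1; 17, 3]

55 = 1*52 + 3
52 = 17*3 + 1
3 = 3*1 + 0  (stop)
So 55/52 = [1; 17, 3].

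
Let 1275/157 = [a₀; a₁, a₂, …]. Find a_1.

1275 = 8·157 + 19   →  a_0 = 8
157 = 8·19 + 5   →  a_1 = 8

8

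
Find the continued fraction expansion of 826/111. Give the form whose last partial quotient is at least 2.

[7; 2, 3, 1, 3, 3]

826 = 7×111 + 49
111 = 2×49 + 13
49 = 3×13 + 10
13 = 1×10 + 3
10 = 3×3 + 1
3 = 3×1 + 0  (stop)
So 826/111 = [7; 2, 3, 1, 3, 3].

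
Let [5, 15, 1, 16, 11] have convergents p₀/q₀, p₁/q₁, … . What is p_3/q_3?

1372/271

Using pₖ = aₖpₖ₋₁ + pₖ₋₂, qₖ = aₖqₖ₋₁ + qₖ₋₂ (with p₋₁=1, p₋₂=0, q₋₁=0, q₋₂=1):
  k=0: a=5, p=5, q=1
  k=1: a=15, p=76, q=15
  k=2: a=1, p=81, q=16
  k=3: a=16, p=1372, q=271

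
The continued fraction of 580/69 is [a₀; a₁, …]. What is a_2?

580 = 8·69 + 28   →  a_0 = 8
69 = 2·28 + 13   →  a_1 = 2
28 = 2·13 + 2   →  a_2 = 2

2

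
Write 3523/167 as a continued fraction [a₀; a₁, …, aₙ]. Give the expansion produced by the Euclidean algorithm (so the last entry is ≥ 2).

[21; 10, 2, 3, 2]

3523 = 21·167 + 16
167 = 10·16 + 7
16 = 2·7 + 2
7 = 3·2 + 1
2 = 2·1 + 0  (stop)
So 3523/167 = [21; 10, 2, 3, 2].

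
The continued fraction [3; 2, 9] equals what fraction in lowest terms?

Fold from the inside: start with 9/1.
  2 + 1/9 = 19/9
  3 + 9/19 = 66/19

66/19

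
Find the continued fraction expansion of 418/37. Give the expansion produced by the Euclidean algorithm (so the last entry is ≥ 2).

[11; 3, 2, 1, 3]

418 = 11·37 + 11
37 = 3·11 + 4
11 = 2·4 + 3
4 = 1·3 + 1
3 = 3·1 + 0  (stop)
So 418/37 = [11; 3, 2, 1, 3].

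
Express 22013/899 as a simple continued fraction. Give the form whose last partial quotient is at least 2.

22013 = 24×899 + 437
899 = 2×437 + 25
437 = 17×25 + 12
25 = 2×12 + 1
12 = 12×1 + 0  (stop)
So 22013/899 = [24; 2, 17, 2, 12].

[24; 2, 17, 2, 12]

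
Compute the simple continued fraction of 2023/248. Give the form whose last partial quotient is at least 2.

2023 = 8*248 + 39
248 = 6*39 + 14
39 = 2*14 + 11
14 = 1*11 + 3
11 = 3*3 + 2
3 = 1*2 + 1
2 = 2*1 + 0  (stop)
So 2023/248 = [8; 6, 2, 1, 3, 1, 2].

[8; 6, 2, 1, 3, 1, 2]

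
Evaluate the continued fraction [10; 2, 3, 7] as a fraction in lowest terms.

532/51

Using pₖ = aₖpₖ₋₁ + pₖ₋₂ and qₖ = aₖqₖ₋₁ + qₖ₋₂:
  k=0: a=10, p=10, q=1
  k=1: a=2, p=21, q=2
  k=2: a=3, p=73, q=7
  k=3: a=7, p=532, q=51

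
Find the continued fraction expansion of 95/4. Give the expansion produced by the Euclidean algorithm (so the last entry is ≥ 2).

95 = 23·4 + 3
4 = 1·3 + 1
3 = 3·1 + 0  (stop)
So 95/4 = [23; 1, 3].

[23; 1, 3]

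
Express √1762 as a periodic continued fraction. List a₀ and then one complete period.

a₀ = ⌊√1762⌋ = 41.
With m₀=0, d₀=1 and mₖ₊₁ = dₖaₖ − mₖ, dₖ₊₁ = (n − mₖ₊₁²)/dₖ, aₖ₊₁ = ⌊(a₀+mₖ₊₁)/dₖ₊₁⌋:
  k=1: m=41, d=81, a=1
  k=2: m=40, d=2, a=40
  k=3: m=40, d=81, a=1
  k=4: m=41, d=1, a=82
d=1 and a=2a₀=82 at k=4, so the next step gives (m, d) = (41, 81) again — its k=1 value — and the period has length 4.

[41; 1, 40, 1, 82]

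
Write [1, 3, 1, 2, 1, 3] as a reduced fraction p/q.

71/56

Fold from the inside: start with 3/1.
  1 + 1/3 = 4/3
  2 + 3/4 = 11/4
  1 + 4/11 = 15/11
  3 + 11/15 = 56/15
  1 + 15/56 = 71/56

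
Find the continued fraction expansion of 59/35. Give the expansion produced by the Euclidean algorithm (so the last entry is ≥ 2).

59 = 1×35 + 24
35 = 1×24 + 11
24 = 2×11 + 2
11 = 5×2 + 1
2 = 2×1 + 0  (stop)
So 59/35 = [1; 1, 2, 5, 2].

[1; 1, 2, 5, 2]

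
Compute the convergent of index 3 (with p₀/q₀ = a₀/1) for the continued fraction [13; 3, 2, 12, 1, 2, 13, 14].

1156/87

Using pₖ = aₖpₖ₋₁ + pₖ₋₂, qₖ = aₖqₖ₋₁ + qₖ₋₂ (with p₋₁=1, p₋₂=0, q₋₁=0, q₋₂=1):
  k=0: a=13, p=13, q=1
  k=1: a=3, p=40, q=3
  k=2: a=2, p=93, q=7
  k=3: a=12, p=1156, q=87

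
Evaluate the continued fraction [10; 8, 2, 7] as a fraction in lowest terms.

1285/127

Using pₖ = aₖpₖ₋₁ + pₖ₋₂ and qₖ = aₖqₖ₋₁ + qₖ₋₂:
  k=0: a=10, p=10, q=1
  k=1: a=8, p=81, q=8
  k=2: a=2, p=172, q=17
  k=3: a=7, p=1285, q=127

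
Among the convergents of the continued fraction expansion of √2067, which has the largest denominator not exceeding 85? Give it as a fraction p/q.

1273/28

√2067 = [45; 2, 6, 2, 90, …] (period length 4).
Convergents:
  p_0/q_0 = 45/1
  p_1/q_1 = 91/2
  p_2/q_2 = 591/13
  p_3/q_3 = 1273/28
  p_4/q_4 = 115161/2533
q_3 = 28 ≤ 85 < 2533 = q_4, so the answer is 1273/28.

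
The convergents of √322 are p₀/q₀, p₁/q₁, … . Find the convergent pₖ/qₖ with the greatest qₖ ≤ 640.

11287/629

√322 = [17; 1, 16, 1, 34, …] (period length 4).
Convergents:
  p_0/q_0 = 17/1
  p_1/q_1 = 18/1
  p_2/q_2 = 305/17
  p_3/q_3 = 323/18
  p_4/q_4 = 11287/629
  p_5/q_5 = 11610/647
q_4 = 629 ≤ 640 < 647 = q_5, so the answer is 11287/629.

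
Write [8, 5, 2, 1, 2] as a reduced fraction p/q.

352/43

Fold from the inside: start with 2/1.
  1 + 1/2 = 3/2
  2 + 2/3 = 8/3
  5 + 3/8 = 43/8
  8 + 8/43 = 352/43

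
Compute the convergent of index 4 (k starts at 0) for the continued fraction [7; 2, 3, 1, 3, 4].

253/34

Using pₖ = aₖpₖ₋₁ + pₖ₋₂, qₖ = aₖqₖ₋₁ + qₖ₋₂ (with p₋₁=1, p₋₂=0, q₋₁=0, q₋₂=1):
  k=0: a=7, p=7, q=1
  k=1: a=2, p=15, q=2
  k=2: a=3, p=52, q=7
  k=3: a=1, p=67, q=9
  k=4: a=3, p=253, q=34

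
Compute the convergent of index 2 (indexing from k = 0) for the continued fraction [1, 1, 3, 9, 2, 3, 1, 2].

Using pₖ = aₖpₖ₋₁ + pₖ₋₂, qₖ = aₖqₖ₋₁ + qₖ₋₂ (with p₋₁=1, p₋₂=0, q₋₁=0, q₋₂=1):
  k=0: a=1, p=1, q=1
  k=1: a=1, p=2, q=1
  k=2: a=3, p=7, q=4

7/4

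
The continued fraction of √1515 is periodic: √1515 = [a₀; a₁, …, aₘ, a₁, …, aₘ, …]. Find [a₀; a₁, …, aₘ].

[38; 1, 11, 1, 76]

a₀ = ⌊√1515⌋ = 38.
With m₀=0, d₀=1 and mₖ₊₁ = dₖaₖ − mₖ, dₖ₊₁ = (n − mₖ₊₁²)/dₖ, aₖ₊₁ = ⌊(a₀+mₖ₊₁)/dₖ₊₁⌋:
  k=1: m=38, d=71, a=1
  k=2: m=33, d=6, a=11
  k=3: m=33, d=71, a=1
  k=4: m=38, d=1, a=76
d=1 and a=2a₀=76 at k=4, so the next step gives (m, d) = (38, 71) again — its k=1 value — and the period has length 4.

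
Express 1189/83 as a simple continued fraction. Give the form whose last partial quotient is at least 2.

[14; 3, 13, 2]

1189 = 14·83 + 27
83 = 3·27 + 2
27 = 13·2 + 1
2 = 2·1 + 0  (stop)
So 1189/83 = [14; 3, 13, 2].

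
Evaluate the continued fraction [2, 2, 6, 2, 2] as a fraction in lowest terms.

170/69

Fold from the inside: start with 2/1.
  2 + 1/2 = 5/2
  6 + 2/5 = 32/5
  2 + 5/32 = 69/32
  2 + 32/69 = 170/69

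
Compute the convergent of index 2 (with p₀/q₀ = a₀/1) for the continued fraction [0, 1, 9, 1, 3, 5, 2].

9/10

Using pₖ = aₖpₖ₋₁ + pₖ₋₂, qₖ = aₖqₖ₋₁ + qₖ₋₂ (with p₋₁=1, p₋₂=0, q₋₁=0, q₋₂=1):
  k=0: a=0, p=0, q=1
  k=1: a=1, p=1, q=1
  k=2: a=9, p=9, q=10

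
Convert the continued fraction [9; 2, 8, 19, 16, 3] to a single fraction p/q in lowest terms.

Using pₖ = aₖpₖ₋₁ + pₖ₋₂ and qₖ = aₖqₖ₋₁ + qₖ₋₂:
  k=0: a=9, p=9, q=1
  k=1: a=2, p=19, q=2
  k=2: a=8, p=161, q=17
  k=3: a=19, p=3078, q=325
  k=4: a=16, p=49409, q=5217
  k=5: a=3, p=151305, q=15976

151305/15976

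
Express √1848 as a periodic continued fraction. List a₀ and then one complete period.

a₀ = ⌊√1848⌋ = 42.
With m₀=0, d₀=1 and mₖ₊₁ = dₖaₖ − mₖ, dₖ₊₁ = (n − mₖ₊₁²)/dₖ, aₖ₊₁ = ⌊(a₀+mₖ₊₁)/dₖ₊₁⌋:
  k=1: m=42, d=84, a=1
  k=2: m=42, d=1, a=84
d=1 and a=2a₀=84 at k=2, so the next step gives (m, d) = (42, 84) again — its k=1 value — and the period has length 2.

[42; 1, 84]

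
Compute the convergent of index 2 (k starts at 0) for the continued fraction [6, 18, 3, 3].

333/55

Using pₖ = aₖpₖ₋₁ + pₖ₋₂, qₖ = aₖqₖ₋₁ + qₖ₋₂ (with p₋₁=1, p₋₂=0, q₋₁=0, q₋₂=1):
  k=0: a=6, p=6, q=1
  k=1: a=18, p=109, q=18
  k=2: a=3, p=333, q=55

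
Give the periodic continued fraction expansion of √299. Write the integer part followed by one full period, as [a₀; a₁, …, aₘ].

a₀ = ⌊√299⌋ = 17.
With m₀=0, d₀=1 and mₖ₊₁ = dₖaₖ − mₖ, dₖ₊₁ = (n − mₖ₊₁²)/dₖ, aₖ₊₁ = ⌊(a₀+mₖ₊₁)/dₖ₊₁⌋:
  k=1: m=17, d=10, a=3
  k=2: m=13, d=13, a=2
  k=3: m=13, d=10, a=3
  k=4: m=17, d=1, a=34
d=1 and a=2a₀=34 at k=4, so the next step gives (m, d) = (17, 10) again — its k=1 value — and the period has length 4.

[17; 3, 2, 3, 34]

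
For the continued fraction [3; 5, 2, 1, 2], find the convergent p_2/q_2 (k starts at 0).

35/11

Using pₖ = aₖpₖ₋₁ + pₖ₋₂, qₖ = aₖqₖ₋₁ + qₖ₋₂ (with p₋₁=1, p₋₂=0, q₋₁=0, q₋₂=1):
  k=0: a=3, p=3, q=1
  k=1: a=5, p=16, q=5
  k=2: a=2, p=35, q=11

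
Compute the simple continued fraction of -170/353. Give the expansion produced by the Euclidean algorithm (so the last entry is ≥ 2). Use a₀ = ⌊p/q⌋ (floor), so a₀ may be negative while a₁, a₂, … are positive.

-170 = -1*353 + 183
353 = 1*183 + 170
183 = 1*170 + 13
170 = 13*13 + 1
13 = 13*1 + 0  (stop)
So -170/353 = [-1; 1, 1, 13, 13].

[-1; 1, 1, 13, 13]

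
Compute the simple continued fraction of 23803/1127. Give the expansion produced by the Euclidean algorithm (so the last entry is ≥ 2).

23803 = 21×1127 + 136
1127 = 8×136 + 39
136 = 3×39 + 19
39 = 2×19 + 1
19 = 19×1 + 0  (stop)
So 23803/1127 = [21; 8, 3, 2, 19].

[21; 8, 3, 2, 19]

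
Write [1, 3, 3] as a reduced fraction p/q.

13/10

Fold from the inside: start with 3/1.
  3 + 1/3 = 10/3
  1 + 3/10 = 13/10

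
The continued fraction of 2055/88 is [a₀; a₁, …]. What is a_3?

2055 = 23·88 + 31   →  a_0 = 23
88 = 2·31 + 26   →  a_1 = 2
31 = 1·26 + 5   →  a_2 = 1
26 = 5·5 + 1   →  a_3 = 5

5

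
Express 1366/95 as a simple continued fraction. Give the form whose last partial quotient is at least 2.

1366 = 14·95 + 36
95 = 2·36 + 23
36 = 1·23 + 13
23 = 1·13 + 10
13 = 1·10 + 3
10 = 3·3 + 1
3 = 3·1 + 0  (stop)
So 1366/95 = [14; 2, 1, 1, 1, 3, 3].

[14; 2, 1, 1, 1, 3, 3]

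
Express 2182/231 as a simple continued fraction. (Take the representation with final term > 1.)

[9; 2, 4, 8, 3]

2182 = 9*231 + 103
231 = 2*103 + 25
103 = 4*25 + 3
25 = 8*3 + 1
3 = 3*1 + 0  (stop)
So 2182/231 = [9; 2, 4, 8, 3].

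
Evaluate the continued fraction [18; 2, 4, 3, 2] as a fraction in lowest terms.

1236/67

Using pₖ = aₖpₖ₋₁ + pₖ₋₂ and qₖ = aₖqₖ₋₁ + qₖ₋₂:
  k=0: a=18, p=18, q=1
  k=1: a=2, p=37, q=2
  k=2: a=4, p=166, q=9
  k=3: a=3, p=535, q=29
  k=4: a=2, p=1236, q=67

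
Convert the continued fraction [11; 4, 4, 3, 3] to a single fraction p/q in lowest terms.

2045/182

Fold from the inside: start with 3/1.
  3 + 1/3 = 10/3
  4 + 3/10 = 43/10
  4 + 10/43 = 182/43
  11 + 43/182 = 2045/182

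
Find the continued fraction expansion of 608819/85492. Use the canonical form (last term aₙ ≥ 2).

608819 = 7·85492 + 10375
85492 = 8·10375 + 2492
10375 = 4·2492 + 407
2492 = 6·407 + 50
407 = 8·50 + 7
50 = 7·7 + 1
7 = 7·1 + 0  (stop)
So 608819/85492 = [7; 8, 4, 6, 8, 7, 7].

[7; 8, 4, 6, 8, 7, 7]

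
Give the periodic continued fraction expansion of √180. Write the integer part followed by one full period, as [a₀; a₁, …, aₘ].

a₀ = ⌊√180⌋ = 13.
With m₀=0, d₀=1 and mₖ₊₁ = dₖaₖ − mₖ, dₖ₊₁ = (n − mₖ₊₁²)/dₖ, aₖ₊₁ = ⌊(a₀+mₖ₊₁)/dₖ₊₁⌋:
  k=1: m=13, d=11, a=2
  k=2: m=9, d=9, a=2
  k=3: m=9, d=11, a=2
  k=4: m=13, d=1, a=26
d=1 and a=2a₀=26 at k=4, so the next step gives (m, d) = (13, 11) again — its k=1 value — and the period has length 4.

[13; 2, 2, 2, 26]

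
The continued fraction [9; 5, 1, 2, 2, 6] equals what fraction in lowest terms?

Fold from the inside: start with 6/1.
  2 + 1/6 = 13/6
  2 + 6/13 = 32/13
  1 + 13/32 = 45/32
  5 + 32/45 = 257/45
  9 + 45/257 = 2358/257

2358/257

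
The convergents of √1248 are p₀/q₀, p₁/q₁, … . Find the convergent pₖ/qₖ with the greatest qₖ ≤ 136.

1837/52

√1248 = [35; 3, 17, 3, 70, …] (period length 4).
Convergents:
  p_0/q_0 = 35/1
  p_1/q_1 = 106/3
  p_2/q_2 = 1837/52
  p_3/q_3 = 5617/159
q_2 = 52 ≤ 136 < 159 = q_3, so the answer is 1837/52.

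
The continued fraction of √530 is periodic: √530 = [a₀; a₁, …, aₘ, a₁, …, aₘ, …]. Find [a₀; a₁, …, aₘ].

[23; 46]

a₀ = ⌊√530⌋ = 23.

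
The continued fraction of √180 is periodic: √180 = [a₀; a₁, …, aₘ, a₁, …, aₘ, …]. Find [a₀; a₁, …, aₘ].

[13; 2, 2, 2, 26]

a₀ = ⌊√180⌋ = 13.
With m₀=0, d₀=1 and mₖ₊₁ = dₖaₖ − mₖ, dₖ₊₁ = (n − mₖ₊₁²)/dₖ, aₖ₊₁ = ⌊(a₀+mₖ₊₁)/dₖ₊₁⌋:
  k=1: m=13, d=11, a=2
  k=2: m=9, d=9, a=2
  k=3: m=9, d=11, a=2
  k=4: m=13, d=1, a=26
d=1 and a=2a₀=26 at k=4, so the next step gives (m, d) = (13, 11) again — its k=1 value — and the period has length 4.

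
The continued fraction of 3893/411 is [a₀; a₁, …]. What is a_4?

3

3893 = 9·411 + 194   →  a_0 = 9
411 = 2·194 + 23   →  a_1 = 2
194 = 8·23 + 10   →  a_2 = 8
23 = 2·10 + 3   →  a_3 = 2
10 = 3·3 + 1   →  a_4 = 3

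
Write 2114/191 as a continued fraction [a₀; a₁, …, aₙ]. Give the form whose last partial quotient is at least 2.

[11; 14, 1, 2, 4]

2114 = 11×191 + 13
191 = 14×13 + 9
13 = 1×9 + 4
9 = 2×4 + 1
4 = 4×1 + 0  (stop)
So 2114/191 = [11; 14, 1, 2, 4].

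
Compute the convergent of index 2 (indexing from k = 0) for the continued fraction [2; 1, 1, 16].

5/2

Using pₖ = aₖpₖ₋₁ + pₖ₋₂, qₖ = aₖqₖ₋₁ + qₖ₋₂ (with p₋₁=1, p₋₂=0, q₋₁=0, q₋₂=1):
  k=0: a=2, p=2, q=1
  k=1: a=1, p=3, q=1
  k=2: a=1, p=5, q=2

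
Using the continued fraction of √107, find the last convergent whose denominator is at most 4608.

√107 = [10; 2, 1, 9, 1, 2, 20, …] (period length 6).
Convergents:
  p_0/q_0 = 10/1
  p_1/q_1 = 21/2
  p_2/q_2 = 31/3
  p_3/q_3 = 300/29
  p_4/q_4 = 331/32
  p_5/q_5 = 962/93
  p_6/q_6 = 19571/1892
  p_7/q_7 = 40104/3877
  p_8/q_8 = 59675/5769
q_7 = 3877 ≤ 4608 < 5769 = q_8, so the answer is 40104/3877.

40104/3877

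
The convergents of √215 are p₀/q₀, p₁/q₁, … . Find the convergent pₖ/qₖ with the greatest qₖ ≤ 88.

√215 = [14; 1, 1, 1, 28, …] (period length 4).
Convergents:
  p_0/q_0 = 14/1
  p_1/q_1 = 15/1
  p_2/q_2 = 29/2
  p_3/q_3 = 44/3
  p_4/q_4 = 1261/86
  p_5/q_5 = 1305/89
q_4 = 86 ≤ 88 < 89 = q_5, so the answer is 1261/86.

1261/86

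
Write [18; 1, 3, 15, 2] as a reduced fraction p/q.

Fold from the inside: start with 2/1.
  15 + 1/2 = 31/2
  3 + 2/31 = 95/31
  1 + 31/95 = 126/95
  18 + 95/126 = 2363/126

2363/126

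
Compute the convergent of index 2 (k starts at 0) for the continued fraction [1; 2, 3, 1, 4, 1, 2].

10/7

Using pₖ = aₖpₖ₋₁ + pₖ₋₂, qₖ = aₖqₖ₋₁ + qₖ₋₂ (with p₋₁=1, p₋₂=0, q₋₁=0, q₋₂=1):
  k=0: a=1, p=1, q=1
  k=1: a=2, p=3, q=2
  k=2: a=3, p=10, q=7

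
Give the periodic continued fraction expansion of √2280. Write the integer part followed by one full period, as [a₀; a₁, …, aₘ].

a₀ = ⌊√2280⌋ = 47.

[47; 1, 2, 1, 94]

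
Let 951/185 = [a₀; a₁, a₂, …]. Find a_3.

1

951 = 5·185 + 26   →  a_0 = 5
185 = 7·26 + 3   →  a_1 = 7
26 = 8·3 + 2   →  a_2 = 8
3 = 1·2 + 1   →  a_3 = 1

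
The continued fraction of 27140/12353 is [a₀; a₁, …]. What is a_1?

5

27140 = 2·12353 + 2434   →  a_0 = 2
12353 = 5·2434 + 183   →  a_1 = 5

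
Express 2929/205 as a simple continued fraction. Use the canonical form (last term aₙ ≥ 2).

2929 = 14×205 + 59
205 = 3×59 + 28
59 = 2×28 + 3
28 = 9×3 + 1
3 = 3×1 + 0  (stop)
So 2929/205 = [14; 3, 2, 9, 3].

[14; 3, 2, 9, 3]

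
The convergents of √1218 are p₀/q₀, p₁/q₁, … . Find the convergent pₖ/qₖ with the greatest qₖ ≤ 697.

24046/689

√1218 = [34; 1, 8, 1, 68, …] (period length 4).
Convergents:
  p_0/q_0 = 34/1
  p_1/q_1 = 35/1
  p_2/q_2 = 314/9
  p_3/q_3 = 349/10
  p_4/q_4 = 24046/689
  p_5/q_5 = 24395/699
q_4 = 689 ≤ 697 < 699 = q_5, so the answer is 24046/689.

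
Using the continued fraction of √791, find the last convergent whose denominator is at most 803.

12628/449

√791 = [28; 8, 56, …] (period length 2).
Convergents:
  p_0/q_0 = 28/1
  p_1/q_1 = 225/8
  p_2/q_2 = 12628/449
  p_3/q_3 = 101249/3600
q_2 = 449 ≤ 803 < 3600 = q_3, so the answer is 12628/449.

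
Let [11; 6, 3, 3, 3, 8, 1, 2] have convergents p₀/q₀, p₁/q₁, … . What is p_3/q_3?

Using pₖ = aₖpₖ₋₁ + pₖ₋₂, qₖ = aₖqₖ₋₁ + qₖ₋₂ (with p₋₁=1, p₋₂=0, q₋₁=0, q₋₂=1):
  k=0: a=11, p=11, q=1
  k=1: a=6, p=67, q=6
  k=2: a=3, p=212, q=19
  k=3: a=3, p=703, q=63

703/63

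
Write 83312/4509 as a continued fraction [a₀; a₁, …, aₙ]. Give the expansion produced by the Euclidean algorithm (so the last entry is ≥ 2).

[18; 2, 10, 3, 2, 14, 2]

83312 = 18×4509 + 2150
4509 = 2×2150 + 209
2150 = 10×209 + 60
209 = 3×60 + 29
60 = 2×29 + 2
29 = 14×2 + 1
2 = 2×1 + 0  (stop)
So 83312/4509 = [18; 2, 10, 3, 2, 14, 2].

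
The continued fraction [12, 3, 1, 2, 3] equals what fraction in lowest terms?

Using pₖ = aₖpₖ₋₁ + pₖ₋₂ and qₖ = aₖqₖ₋₁ + qₖ₋₂:
  k=0: a=12, p=12, q=1
  k=1: a=3, p=37, q=3
  k=2: a=1, p=49, q=4
  k=3: a=2, p=135, q=11
  k=4: a=3, p=454, q=37

454/37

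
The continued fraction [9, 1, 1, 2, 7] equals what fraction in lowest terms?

Fold from the inside: start with 7/1.
  2 + 1/7 = 15/7
  1 + 7/15 = 22/15
  1 + 15/22 = 37/22
  9 + 22/37 = 355/37

355/37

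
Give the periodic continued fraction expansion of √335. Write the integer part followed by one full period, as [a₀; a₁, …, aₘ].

a₀ = ⌊√335⌋ = 18.

[18; 3, 3, 3, 36]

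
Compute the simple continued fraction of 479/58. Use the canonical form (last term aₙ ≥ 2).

[8; 3, 1, 6, 2]

479 = 8·58 + 15
58 = 3·15 + 13
15 = 1·13 + 2
13 = 6·2 + 1
2 = 2·1 + 0  (stop)
So 479/58 = [8; 3, 1, 6, 2].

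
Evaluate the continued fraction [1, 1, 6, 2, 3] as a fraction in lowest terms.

Fold from the inside: start with 3/1.
  2 + 1/3 = 7/3
  6 + 3/7 = 45/7
  1 + 7/45 = 52/45
  1 + 45/52 = 97/52

97/52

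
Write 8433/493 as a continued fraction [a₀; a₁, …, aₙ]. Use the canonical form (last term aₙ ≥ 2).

8433 = 17×493 + 52
493 = 9×52 + 25
52 = 2×25 + 2
25 = 12×2 + 1
2 = 2×1 + 0  (stop)
So 8433/493 = [17; 9, 2, 12, 2].

[17; 9, 2, 12, 2]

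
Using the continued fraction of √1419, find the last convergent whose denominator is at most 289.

8551/227

√1419 = [37; 1, 2, 37, 2, 1, 74, …] (period length 6).
Convergents:
  p_0/q_0 = 37/1
  p_1/q_1 = 38/1
  p_2/q_2 = 113/3
  p_3/q_3 = 4219/112
  p_4/q_4 = 8551/227
  p_5/q_5 = 12770/339
q_4 = 227 ≤ 289 < 339 = q_5, so the answer is 8551/227.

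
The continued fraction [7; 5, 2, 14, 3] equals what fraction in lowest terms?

Fold from the inside: start with 3/1.
  14 + 1/3 = 43/3
  2 + 3/43 = 89/43
  5 + 43/89 = 488/89
  7 + 89/488 = 3505/488

3505/488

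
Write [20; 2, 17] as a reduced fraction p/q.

717/35

Using pₖ = aₖpₖ₋₁ + pₖ₋₂ and qₖ = aₖqₖ₋₁ + qₖ₋₂:
  k=0: a=20, p=20, q=1
  k=1: a=2, p=41, q=2
  k=2: a=17, p=717, q=35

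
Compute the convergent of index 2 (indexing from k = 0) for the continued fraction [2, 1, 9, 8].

29/10

Using pₖ = aₖpₖ₋₁ + pₖ₋₂, qₖ = aₖqₖ₋₁ + qₖ₋₂ (with p₋₁=1, p₋₂=0, q₋₁=0, q₋₂=1):
  k=0: a=2, p=2, q=1
  k=1: a=1, p=3, q=1
  k=2: a=9, p=29, q=10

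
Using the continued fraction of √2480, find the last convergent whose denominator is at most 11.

249/5

√2480 = [49; 1, 3, 1, 98, …] (period length 4).
Convergents:
  p_0/q_0 = 49/1
  p_1/q_1 = 50/1
  p_2/q_2 = 199/4
  p_3/q_3 = 249/5
  p_4/q_4 = 24601/494
q_3 = 5 ≤ 11 < 494 = q_4, so the answer is 249/5.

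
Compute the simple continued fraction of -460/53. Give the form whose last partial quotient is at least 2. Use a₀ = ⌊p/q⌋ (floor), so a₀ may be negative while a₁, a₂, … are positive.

-460 = -9·53 + 17
53 = 3·17 + 2
17 = 8·2 + 1
2 = 2·1 + 0  (stop)
So -460/53 = [-9; 3, 8, 2].

[-9; 3, 8, 2]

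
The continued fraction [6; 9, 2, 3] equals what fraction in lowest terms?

Using pₖ = aₖpₖ₋₁ + pₖ₋₂ and qₖ = aₖqₖ₋₁ + qₖ₋₂:
  k=0: a=6, p=6, q=1
  k=1: a=9, p=55, q=9
  k=2: a=2, p=116, q=19
  k=3: a=3, p=403, q=66

403/66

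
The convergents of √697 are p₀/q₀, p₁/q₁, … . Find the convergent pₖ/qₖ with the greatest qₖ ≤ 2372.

√697 = [26; 2, 2, 52, …] (period length 3).
Convergents:
  p_0/q_0 = 26/1
  p_1/q_1 = 53/2
  p_2/q_2 = 132/5
  p_3/q_3 = 6917/262
  p_4/q_4 = 13966/529
  p_5/q_5 = 34849/1320
  p_6/q_6 = 1826114/69169
q_5 = 1320 ≤ 2372 < 69169 = q_6, so the answer is 34849/1320.

34849/1320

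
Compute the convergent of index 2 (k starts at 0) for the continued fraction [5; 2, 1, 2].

Using pₖ = aₖpₖ₋₁ + pₖ₋₂, qₖ = aₖqₖ₋₁ + qₖ₋₂ (with p₋₁=1, p₋₂=0, q₋₁=0, q₋₂=1):
  k=0: a=5, p=5, q=1
  k=1: a=2, p=11, q=2
  k=2: a=1, p=16, q=3

16/3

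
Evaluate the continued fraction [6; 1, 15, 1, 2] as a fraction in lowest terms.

347/50

Fold from the inside: start with 2/1.
  1 + 1/2 = 3/2
  15 + 2/3 = 47/3
  1 + 3/47 = 50/47
  6 + 47/50 = 347/50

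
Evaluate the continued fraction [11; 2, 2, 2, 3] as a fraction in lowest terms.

468/41

Using pₖ = aₖpₖ₋₁ + pₖ₋₂ and qₖ = aₖqₖ₋₁ + qₖ₋₂:
  k=0: a=11, p=11, q=1
  k=1: a=2, p=23, q=2
  k=2: a=2, p=57, q=5
  k=3: a=2, p=137, q=12
  k=4: a=3, p=468, q=41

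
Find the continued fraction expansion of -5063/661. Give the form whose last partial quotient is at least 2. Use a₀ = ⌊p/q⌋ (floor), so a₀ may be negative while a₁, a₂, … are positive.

-5063 = -8·661 + 225
661 = 2·225 + 211
225 = 1·211 + 14
211 = 15·14 + 1
14 = 14·1 + 0  (stop)
So -5063/661 = [-8; 2, 1, 15, 14].

[-8; 2, 1, 15, 14]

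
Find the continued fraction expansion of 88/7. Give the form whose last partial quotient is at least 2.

88 = 12×7 + 4
7 = 1×4 + 3
4 = 1×3 + 1
3 = 3×1 + 0  (stop)
So 88/7 = [12; 1, 1, 3].

[12; 1, 1, 3]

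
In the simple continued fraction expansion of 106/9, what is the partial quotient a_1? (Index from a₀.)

106 = 11·9 + 7   →  a_0 = 11
9 = 1·7 + 2   →  a_1 = 1

1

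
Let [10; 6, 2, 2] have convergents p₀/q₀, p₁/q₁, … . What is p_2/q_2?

Using pₖ = aₖpₖ₋₁ + pₖ₋₂, qₖ = aₖqₖ₋₁ + qₖ₋₂ (with p₋₁=1, p₋₂=0, q₋₁=0, q₋₂=1):
  k=0: a=10, p=10, q=1
  k=1: a=6, p=61, q=6
  k=2: a=2, p=132, q=13

132/13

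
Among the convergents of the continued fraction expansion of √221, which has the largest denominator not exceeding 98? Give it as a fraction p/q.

1442/97

√221 = [14; 1, 6, 2, 6, 1, 28, …] (period length 6).
Convergents:
  p_0/q_0 = 14/1
  p_1/q_1 = 15/1
  p_2/q_2 = 104/7
  p_3/q_3 = 223/15
  p_4/q_4 = 1442/97
  p_5/q_5 = 1665/112
q_4 = 97 ≤ 98 < 112 = q_5, so the answer is 1442/97.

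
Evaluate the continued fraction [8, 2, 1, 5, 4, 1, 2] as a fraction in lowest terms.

2063/247

Using pₖ = aₖpₖ₋₁ + pₖ₋₂ and qₖ = aₖqₖ₋₁ + qₖ₋₂:
  k=0: a=8, p=8, q=1
  k=1: a=2, p=17, q=2
  k=2: a=1, p=25, q=3
  k=3: a=5, p=142, q=17
  k=4: a=4, p=593, q=71
  k=5: a=1, p=735, q=88
  k=6: a=2, p=2063, q=247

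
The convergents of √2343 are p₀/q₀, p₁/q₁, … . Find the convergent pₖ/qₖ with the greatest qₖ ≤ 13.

√2343 = [48; 2, 2, 8, 2, 2, 96, …] (period length 6).
Convergents:
  p_0/q_0 = 48/1
  p_1/q_1 = 97/2
  p_2/q_2 = 242/5
  p_3/q_3 = 2033/42
q_2 = 5 ≤ 13 < 42 = q_3, so the answer is 242/5.

242/5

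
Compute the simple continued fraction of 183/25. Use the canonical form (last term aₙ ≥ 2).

[7; 3, 8]

183 = 7·25 + 8
25 = 3·8 + 1
8 = 8·1 + 0  (stop)
So 183/25 = [7; 3, 8].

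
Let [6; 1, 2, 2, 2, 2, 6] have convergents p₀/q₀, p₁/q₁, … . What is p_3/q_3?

47/7

Using pₖ = aₖpₖ₋₁ + pₖ₋₂, qₖ = aₖqₖ₋₁ + qₖ₋₂ (with p₋₁=1, p₋₂=0, q₋₁=0, q₋₂=1):
  k=0: a=6, p=6, q=1
  k=1: a=1, p=7, q=1
  k=2: a=2, p=20, q=3
  k=3: a=2, p=47, q=7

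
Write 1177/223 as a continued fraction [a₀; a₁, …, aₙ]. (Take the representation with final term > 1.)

1177 = 5*223 + 62
223 = 3*62 + 37
62 = 1*37 + 25
37 = 1*25 + 12
25 = 2*12 + 1
12 = 12*1 + 0  (stop)
So 1177/223 = [5; 3, 1, 1, 2, 12].

[5; 3, 1, 1, 2, 12]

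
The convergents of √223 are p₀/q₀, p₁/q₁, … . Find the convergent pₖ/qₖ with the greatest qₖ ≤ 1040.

6705/449

√223 = [14; 1, 13, 1, 28, …] (period length 4).
Convergents:
  p_0/q_0 = 14/1
  p_1/q_1 = 15/1
  p_2/q_2 = 209/14
  p_3/q_3 = 224/15
  p_4/q_4 = 6481/434
  p_5/q_5 = 6705/449
  p_6/q_6 = 93646/6271
q_5 = 449 ≤ 1040 < 6271 = q_6, so the answer is 6705/449.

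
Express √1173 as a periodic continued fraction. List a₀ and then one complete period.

a₀ = ⌊√1173⌋ = 34.
With m₀=0, d₀=1 and mₖ₊₁ = dₖaₖ − mₖ, dₖ₊₁ = (n − mₖ₊₁²)/dₖ, aₖ₊₁ = ⌊(a₀+mₖ₊₁)/dₖ₊₁⌋:
  k=1: m=34, d=17, a=4
  k=2: m=34, d=1, a=68
d=1 and a=2a₀=68 at k=2, so the next step gives (m, d) = (34, 17) again — its k=1 value — and the period has length 2.

[34; 4, 68]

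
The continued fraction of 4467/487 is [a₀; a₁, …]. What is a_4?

4467 = 9·487 + 84   →  a_0 = 9
487 = 5·84 + 67   →  a_1 = 5
84 = 1·67 + 17   →  a_2 = 1
67 = 3·17 + 16   →  a_3 = 3
17 = 1·16 + 1   →  a_4 = 1

1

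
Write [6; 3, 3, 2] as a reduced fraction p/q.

Fold from the inside: start with 2/1.
  3 + 1/2 = 7/2
  3 + 2/7 = 23/7
  6 + 7/23 = 145/23

145/23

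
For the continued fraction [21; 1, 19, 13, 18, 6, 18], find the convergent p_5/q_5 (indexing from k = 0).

627095/28569

Using pₖ = aₖpₖ₋₁ + pₖ₋₂, qₖ = aₖqₖ₋₁ + qₖ₋₂ (with p₋₁=1, p₋₂=0, q₋₁=0, q₋₂=1):
  k=0: a=21, p=21, q=1
  k=1: a=1, p=22, q=1
  k=2: a=19, p=439, q=20
  k=3: a=13, p=5729, q=261
  k=4: a=18, p=103561, q=4718
  k=5: a=6, p=627095, q=28569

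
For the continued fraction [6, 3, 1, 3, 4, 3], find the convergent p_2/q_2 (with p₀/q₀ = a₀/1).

25/4

Using pₖ = aₖpₖ₋₁ + pₖ₋₂, qₖ = aₖqₖ₋₁ + qₖ₋₂ (with p₋₁=1, p₋₂=0, q₋₁=0, q₋₂=1):
  k=0: a=6, p=6, q=1
  k=1: a=3, p=19, q=3
  k=2: a=1, p=25, q=4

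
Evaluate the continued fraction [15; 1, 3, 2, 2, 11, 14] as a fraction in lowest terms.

55773/3536

Using pₖ = aₖpₖ₋₁ + pₖ₋₂ and qₖ = aₖqₖ₋₁ + qₖ₋₂:
  k=0: a=15, p=15, q=1
  k=1: a=1, p=16, q=1
  k=2: a=3, p=63, q=4
  k=3: a=2, p=142, q=9
  k=4: a=2, p=347, q=22
  k=5: a=11, p=3959, q=251
  k=6: a=14, p=55773, q=3536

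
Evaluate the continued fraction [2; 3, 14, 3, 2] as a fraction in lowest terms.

714/307

Using pₖ = aₖpₖ₋₁ + pₖ₋₂ and qₖ = aₖqₖ₋₁ + qₖ₋₂:
  k=0: a=2, p=2, q=1
  k=1: a=3, p=7, q=3
  k=2: a=14, p=100, q=43
  k=3: a=3, p=307, q=132
  k=4: a=2, p=714, q=307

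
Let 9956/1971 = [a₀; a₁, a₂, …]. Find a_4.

9956 = 5·1971 + 101   →  a_0 = 5
1971 = 19·101 + 52   →  a_1 = 19
101 = 1·52 + 49   →  a_2 = 1
52 = 1·49 + 3   →  a_3 = 1
49 = 16·3 + 1   →  a_4 = 16

16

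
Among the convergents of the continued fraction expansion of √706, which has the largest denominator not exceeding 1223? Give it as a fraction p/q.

19742/743

√706 = [26; 1, 1, 3, 26, 3, 1, 1, 52, …] (period length 8).
Convergents:
  p_0/q_0 = 26/1
  p_1/q_1 = 27/1
  p_2/q_2 = 53/2
  p_3/q_3 = 186/7
  p_4/q_4 = 4889/184
  p_5/q_5 = 14853/559
  p_6/q_6 = 19742/743
  p_7/q_7 = 34595/1302
q_6 = 743 ≤ 1223 < 1302 = q_7, so the answer is 19742/743.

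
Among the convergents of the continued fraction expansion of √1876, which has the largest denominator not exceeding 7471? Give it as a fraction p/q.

√1876 = [43; 3, 5, 12, 5, 3, 86, …] (period length 6).
Convergents:
  p_0/q_0 = 43/1
  p_1/q_1 = 130/3
  p_2/q_2 = 693/16
  p_3/q_3 = 8446/195
  p_4/q_4 = 42923/991
  p_5/q_5 = 137215/3168
  p_6/q_6 = 11843413/273439
q_5 = 3168 ≤ 7471 < 273439 = q_6, so the answer is 137215/3168.

137215/3168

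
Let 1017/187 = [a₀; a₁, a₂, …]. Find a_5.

1017 = 5·187 + 82   →  a_0 = 5
187 = 2·82 + 23   →  a_1 = 2
82 = 3·23 + 13   →  a_2 = 3
23 = 1·13 + 10   →  a_3 = 1
13 = 1·10 + 3   →  a_4 = 1
10 = 3·3 + 1   →  a_5 = 3

3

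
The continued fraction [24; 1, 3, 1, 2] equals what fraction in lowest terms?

Using pₖ = aₖpₖ₋₁ + pₖ₋₂ and qₖ = aₖqₖ₋₁ + qₖ₋₂:
  k=0: a=24, p=24, q=1
  k=1: a=1, p=25, q=1
  k=2: a=3, p=99, q=4
  k=3: a=1, p=124, q=5
  k=4: a=2, p=347, q=14

347/14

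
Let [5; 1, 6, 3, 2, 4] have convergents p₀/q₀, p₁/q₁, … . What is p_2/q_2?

41/7

Using pₖ = aₖpₖ₋₁ + pₖ₋₂, qₖ = aₖqₖ₋₁ + qₖ₋₂ (with p₋₁=1, p₋₂=0, q₋₁=0, q₋₂=1):
  k=0: a=5, p=5, q=1
  k=1: a=1, p=6, q=1
  k=2: a=6, p=41, q=7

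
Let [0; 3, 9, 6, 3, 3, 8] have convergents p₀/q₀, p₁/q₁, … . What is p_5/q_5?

Using pₖ = aₖpₖ₋₁ + pₖ₋₂, qₖ = aₖqₖ₋₁ + qₖ₋₂ (with p₋₁=1, p₋₂=0, q₋₁=0, q₋₂=1):
  k=0: a=0, p=0, q=1
  k=1: a=3, p=1, q=3
  k=2: a=9, p=9, q=28
  k=3: a=6, p=55, q=171
  k=4: a=3, p=174, q=541
  k=5: a=3, p=577, q=1794

577/1794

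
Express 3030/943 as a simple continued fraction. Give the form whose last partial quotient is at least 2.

[3; 4, 1, 2, 4, 7, 2]

3030 = 3×943 + 201
943 = 4×201 + 139
201 = 1×139 + 62
139 = 2×62 + 15
62 = 4×15 + 2
15 = 7×2 + 1
2 = 2×1 + 0  (stop)
So 3030/943 = [3; 4, 1, 2, 4, 7, 2].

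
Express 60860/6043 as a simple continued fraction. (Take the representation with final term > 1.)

[10; 14, 18, 1, 2, 3, 2]

60860 = 10·6043 + 430
6043 = 14·430 + 23
430 = 18·23 + 16
23 = 1·16 + 7
16 = 2·7 + 2
7 = 3·2 + 1
2 = 2·1 + 0  (stop)
So 60860/6043 = [10; 14, 18, 1, 2, 3, 2].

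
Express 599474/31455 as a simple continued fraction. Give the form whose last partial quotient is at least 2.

[19; 17, 5, 19, 19]

599474 = 19×31455 + 1829
31455 = 17×1829 + 362
1829 = 5×362 + 19
362 = 19×19 + 1
19 = 19×1 + 0  (stop)
So 599474/31455 = [19; 17, 5, 19, 19].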